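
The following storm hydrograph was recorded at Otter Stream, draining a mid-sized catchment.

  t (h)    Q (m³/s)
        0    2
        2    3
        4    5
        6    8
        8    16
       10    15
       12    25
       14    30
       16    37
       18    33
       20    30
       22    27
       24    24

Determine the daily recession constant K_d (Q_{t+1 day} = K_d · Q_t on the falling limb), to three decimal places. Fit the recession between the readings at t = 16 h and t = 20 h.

K_d ≈ 0.284

Between t = 16 h and t = 20 h the flow falls from 37 to 30 m³/s over 2×2 h = 4 h.
Per-interval ratio K = (30/37)^(1/2) = 0.9005; K_d = K^(24/2) = 0.284.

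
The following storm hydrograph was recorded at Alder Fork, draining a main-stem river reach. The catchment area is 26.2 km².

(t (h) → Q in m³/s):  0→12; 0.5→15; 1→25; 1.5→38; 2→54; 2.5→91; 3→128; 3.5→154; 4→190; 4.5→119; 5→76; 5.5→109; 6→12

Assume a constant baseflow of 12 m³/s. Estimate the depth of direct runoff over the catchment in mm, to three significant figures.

d ≈ 59.6 mm

Direct runoff: 0.0, 3.0, 13.0, 26.0, 42.0, 79.0, 116.0, 142.0, 178.0, 107.0, 64.0, 97.0, 0.0 m³/s; ΣQ_DR = 867.0 m³/s.
V = ΣQ_DR · Δt = 867.0 × 1800 s = 1.561 × 10^6 m³.
Over A = 26.2 km², depth = V / A = 59.6 mm.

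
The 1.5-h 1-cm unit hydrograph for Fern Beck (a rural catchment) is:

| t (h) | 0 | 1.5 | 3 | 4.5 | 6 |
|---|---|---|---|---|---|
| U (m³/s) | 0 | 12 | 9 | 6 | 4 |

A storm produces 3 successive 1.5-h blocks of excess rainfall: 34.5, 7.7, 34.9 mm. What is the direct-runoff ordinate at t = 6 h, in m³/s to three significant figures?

Q ≈ 49.8 m³/s

By discrete convolution, Q_j = Σ (P_i / 10 mm) · U_{j−i}.
At t = 6 h (j=4): Q = (34.5/10)·4 + (7.7/10)·6 + (34.9/10)·9 = 49.8 m³/s.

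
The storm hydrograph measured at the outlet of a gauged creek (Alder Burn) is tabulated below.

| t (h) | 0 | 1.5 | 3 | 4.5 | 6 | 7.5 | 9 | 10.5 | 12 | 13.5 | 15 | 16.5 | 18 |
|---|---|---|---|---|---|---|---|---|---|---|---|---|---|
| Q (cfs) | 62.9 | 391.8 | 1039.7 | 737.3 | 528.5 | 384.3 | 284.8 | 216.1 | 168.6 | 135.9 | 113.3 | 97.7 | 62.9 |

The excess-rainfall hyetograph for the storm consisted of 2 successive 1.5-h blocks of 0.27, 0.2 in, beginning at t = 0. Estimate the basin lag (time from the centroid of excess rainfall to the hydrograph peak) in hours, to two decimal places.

t_L ≈ 1.61 h

Centroid of excess rainfall: t_c = Σ P_i·t̄_i / ΣP_i = 1.3883 h (block centres at 0.75, 2.25 h).
Hydrograph peak occurs at t = 3 h, so basin lag t_L = 3 − 1.3883 = 1.61 h.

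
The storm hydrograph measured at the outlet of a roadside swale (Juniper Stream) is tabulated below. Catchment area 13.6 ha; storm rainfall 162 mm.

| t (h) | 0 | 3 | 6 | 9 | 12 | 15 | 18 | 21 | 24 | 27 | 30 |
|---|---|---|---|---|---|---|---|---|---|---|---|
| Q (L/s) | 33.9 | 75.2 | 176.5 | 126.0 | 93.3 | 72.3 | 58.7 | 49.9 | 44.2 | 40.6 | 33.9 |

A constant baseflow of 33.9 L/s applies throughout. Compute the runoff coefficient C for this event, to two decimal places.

C ≈ 0.21

ΣQ_DR = 431.6 L/s; V = ΣQ_DR·Δt = 4.661 × 10^6 L.
Runoff depth d = V / A = 34.27 mm.
C = d / P = 34.27 / 162 = 0.21.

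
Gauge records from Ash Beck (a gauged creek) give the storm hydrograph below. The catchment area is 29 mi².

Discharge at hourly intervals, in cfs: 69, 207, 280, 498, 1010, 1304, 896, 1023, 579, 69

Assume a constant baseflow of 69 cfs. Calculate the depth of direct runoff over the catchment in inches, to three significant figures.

d ≈ 0.280 in

Direct runoff: 0.0, 138.0, 211.0, 429.0, 941.0, 1235.0, 827.0, 954.0, 510.0, 0.0 cfs; ΣQ_DR = 5245 cfs.
V = ΣQ_DR · Δt = 5245 × 3600 s = 1.888 × 10^7 ft³.
Over A = 29 mi², depth = V / A = 0.280 in.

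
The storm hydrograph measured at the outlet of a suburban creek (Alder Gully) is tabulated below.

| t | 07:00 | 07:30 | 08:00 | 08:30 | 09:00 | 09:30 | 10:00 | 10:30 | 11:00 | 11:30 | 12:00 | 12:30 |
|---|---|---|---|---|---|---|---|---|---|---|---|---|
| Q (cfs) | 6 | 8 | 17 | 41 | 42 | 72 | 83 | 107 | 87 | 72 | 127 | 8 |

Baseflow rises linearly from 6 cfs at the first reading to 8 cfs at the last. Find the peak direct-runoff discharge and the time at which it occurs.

Subtracting baseflow gives direct-runoff ordinates: 0.00, 1.82, 10.64, 34.45, 35.27, 65.09, 75.91, 99.73, 79.55, 64.36, 119.18, 0.00 cfs.
The maximum is 119.18 cfs, occurring at the reading for t = 12:00.

Q_p = 119.18 cfs at t = 12:00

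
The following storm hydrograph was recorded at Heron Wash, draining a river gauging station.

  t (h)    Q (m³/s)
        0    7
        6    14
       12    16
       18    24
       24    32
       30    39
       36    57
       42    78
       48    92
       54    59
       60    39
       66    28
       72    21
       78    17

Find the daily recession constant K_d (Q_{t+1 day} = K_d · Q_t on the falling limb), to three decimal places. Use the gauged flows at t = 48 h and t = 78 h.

K_d ≈ 0.259

Between t = 48 h and t = 78 h the flow falls from 92 to 17 m³/s over 5×6 h = 30 h.
Per-interval ratio K = (17/92)^(1/5) = 0.7134; K_d = K^(24/6) = 0.259.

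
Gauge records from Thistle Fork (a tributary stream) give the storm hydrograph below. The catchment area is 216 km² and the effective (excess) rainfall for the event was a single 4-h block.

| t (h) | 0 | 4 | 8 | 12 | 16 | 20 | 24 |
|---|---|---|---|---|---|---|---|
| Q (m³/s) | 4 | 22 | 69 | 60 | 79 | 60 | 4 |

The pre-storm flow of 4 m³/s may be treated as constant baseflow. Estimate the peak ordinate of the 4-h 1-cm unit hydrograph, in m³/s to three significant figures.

Direct runoff: 0.0, 18.0, 65.0, 56.0, 75.0, 56.0, 0.0 m³/s; ΣQ_DR = 270.0 m³/s, peak = 75.0 m³/s.
Runoff depth d = ΣQ_DR·Δt / A = 270.0 × 14400 / (216 km²) = 18.00 mm.
The 1-cm UH is the DRH scaled by (10 mm)/d, so U_p = 75.0 × 10/18.00 = 41.7 m³/s.

U_p ≈ 41.7 m³/s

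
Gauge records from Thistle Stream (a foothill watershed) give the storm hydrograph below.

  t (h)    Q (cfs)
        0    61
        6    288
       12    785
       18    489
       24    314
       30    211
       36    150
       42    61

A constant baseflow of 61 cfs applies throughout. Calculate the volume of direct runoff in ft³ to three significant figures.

Direct-runoff ordinates (Q − Q_b): 0.0, 227.0, 724.0, 428.0, 253.0, 150.0, 89.0, 0.0 cfs.
ΣQ_DR = 1871 cfs.
With Δt = 6 h = 21600 s, V = ΣQ_DR · Δt = 1871 × 21600 = 4.04 × 10^7 ft³.

V ≈ 4.04 × 10^7 ft³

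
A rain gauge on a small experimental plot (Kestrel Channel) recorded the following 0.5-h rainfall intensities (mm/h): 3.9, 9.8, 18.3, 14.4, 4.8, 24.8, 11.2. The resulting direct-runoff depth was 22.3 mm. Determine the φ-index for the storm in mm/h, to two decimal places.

Only the 5 blocks with intensity above φ contribute runoff: 9.8, 18.3, 14.4, 24.8, 11.2 mm/h.
Σ(I−φ)·Δt = d  ⇒  (9.8+18.3+14.4+24.8+11.2 − 5φ)·0.5 = 22.3
φ = (78.50 − 22.3/0.5) / 5 = 6.78 mm/h.

φ ≈ 6.78 mm/h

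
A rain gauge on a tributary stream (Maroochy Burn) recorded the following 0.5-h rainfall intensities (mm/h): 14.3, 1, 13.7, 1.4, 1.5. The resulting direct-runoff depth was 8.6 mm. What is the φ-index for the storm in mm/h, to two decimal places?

Only the 2 blocks with intensity above φ contribute runoff: 14.3, 13.7 mm/h.
Σ(I−φ)·Δt = d  ⇒  (14.3+13.7 − 2φ)·0.5 = 8.6
φ = (28.00 − 8.6/0.5) / 2 = 5.40 mm/h.

φ ≈ 5.40 mm/h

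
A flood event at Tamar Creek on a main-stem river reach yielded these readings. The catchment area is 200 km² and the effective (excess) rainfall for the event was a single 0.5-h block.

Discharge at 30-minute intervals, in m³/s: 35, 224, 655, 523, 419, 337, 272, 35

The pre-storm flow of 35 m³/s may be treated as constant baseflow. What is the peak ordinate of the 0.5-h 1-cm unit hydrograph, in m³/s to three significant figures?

Direct runoff: 0.0, 189.0, 620.0, 488.0, 384.0, 302.0, 237.0, 0.0 m³/s; ΣQ_DR = 2220 m³/s, peak = 620.0 m³/s.
Runoff depth d = ΣQ_DR·Δt / A = 2220 × 1800 / (200 km²) = 19.98 mm.
The 1-cm UH is the DRH scaled by (10 mm)/d, so U_p = 620.0 × 10/19.98 = 310 m³/s.

U_p ≈ 310 m³/s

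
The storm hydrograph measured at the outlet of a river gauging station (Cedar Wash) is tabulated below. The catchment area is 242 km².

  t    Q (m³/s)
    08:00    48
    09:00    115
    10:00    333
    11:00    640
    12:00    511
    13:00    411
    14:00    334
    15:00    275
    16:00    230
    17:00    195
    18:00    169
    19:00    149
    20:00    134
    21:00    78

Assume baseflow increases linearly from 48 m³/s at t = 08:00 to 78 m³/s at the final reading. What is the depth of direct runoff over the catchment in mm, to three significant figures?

d ≈ 40.8 mm

Direct runoff: 0.00, 64.69, 280.38, 585.08, 453.77, 351.46, 272.15, 210.85, 163.54, 126.23, 97.92, 75.62, 58.31, 0.00 m³/s; ΣQ_DR = 2740 m³/s.
V = ΣQ_DR · Δt = 2740 × 3600 s = 9.864 × 10^6 m³.
Over A = 242 km², depth = V / A = 40.8 mm.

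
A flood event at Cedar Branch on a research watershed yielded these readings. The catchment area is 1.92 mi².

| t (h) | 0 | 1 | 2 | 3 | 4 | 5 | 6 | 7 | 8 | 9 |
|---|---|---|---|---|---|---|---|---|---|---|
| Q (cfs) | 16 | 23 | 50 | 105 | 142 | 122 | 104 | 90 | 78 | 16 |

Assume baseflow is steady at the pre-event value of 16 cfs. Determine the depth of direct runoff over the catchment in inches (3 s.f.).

d ≈ 0.473 in

Direct runoff: 0.0, 7.0, 34.0, 89.0, 126.0, 106.0, 88.0, 74.0, 62.0, 0.0 cfs; ΣQ_DR = 586.0 cfs.
V = ΣQ_DR · Δt = 586.0 × 3600 s = 2.110 × 10^6 ft³.
Over A = 1.92 mi², depth = V / A = 0.473 in.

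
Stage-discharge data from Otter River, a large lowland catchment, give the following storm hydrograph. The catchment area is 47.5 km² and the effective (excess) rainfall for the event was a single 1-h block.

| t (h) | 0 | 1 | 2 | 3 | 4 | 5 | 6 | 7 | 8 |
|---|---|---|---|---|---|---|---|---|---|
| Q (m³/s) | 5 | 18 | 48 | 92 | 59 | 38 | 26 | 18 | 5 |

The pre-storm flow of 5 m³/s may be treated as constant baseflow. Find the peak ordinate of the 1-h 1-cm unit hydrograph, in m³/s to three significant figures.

U_p ≈ 43.5 m³/s

Direct runoff: 0.0, 13.0, 43.0, 87.0, 54.0, 33.0, 21.0, 13.0, 0.0 m³/s; ΣQ_DR = 264.0 m³/s, peak = 87.0 m³/s.
Runoff depth d = ΣQ_DR·Δt / A = 264.0 × 3600 / (47.5 km²) = 20.01 mm.
The 1-cm UH is the DRH scaled by (10 mm)/d, so U_p = 87.0 × 10/20.01 = 43.5 m³/s.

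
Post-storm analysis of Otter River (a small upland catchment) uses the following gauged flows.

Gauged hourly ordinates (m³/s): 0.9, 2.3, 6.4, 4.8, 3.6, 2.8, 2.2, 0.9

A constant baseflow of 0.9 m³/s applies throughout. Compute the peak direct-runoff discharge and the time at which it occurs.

Subtracting baseflow gives direct-runoff ordinates: 0.0, 1.4, 5.5, 3.9, 2.7, 1.9, 1.3, 0.0 m³/s.
The maximum is 5.5 m³/s, occurring at the reading for t = 2 h.

Q_p = 5.5 m³/s at t = 2 h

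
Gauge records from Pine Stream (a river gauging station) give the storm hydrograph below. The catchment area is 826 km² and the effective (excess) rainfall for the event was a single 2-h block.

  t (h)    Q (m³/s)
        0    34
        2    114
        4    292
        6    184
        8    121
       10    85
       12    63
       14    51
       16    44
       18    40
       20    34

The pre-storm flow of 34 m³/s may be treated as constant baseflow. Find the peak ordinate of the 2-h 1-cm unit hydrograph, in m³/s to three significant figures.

U_p ≈ 430 m³/s

Direct runoff: 0.0, 80.0, 258.0, 150.0, 87.0, 51.0, 29.0, 17.0, 10.0, 6.0, 0.0 m³/s; ΣQ_DR = 688.0 m³/s, peak = 258.0 m³/s.
Runoff depth d = ΣQ_DR·Δt / A = 688.0 × 7200 / (826 km²) = 5.997 mm.
The 1-cm UH is the DRH scaled by (10 mm)/d, so U_p = 258.0 × 10/5.997 = 430 m³/s.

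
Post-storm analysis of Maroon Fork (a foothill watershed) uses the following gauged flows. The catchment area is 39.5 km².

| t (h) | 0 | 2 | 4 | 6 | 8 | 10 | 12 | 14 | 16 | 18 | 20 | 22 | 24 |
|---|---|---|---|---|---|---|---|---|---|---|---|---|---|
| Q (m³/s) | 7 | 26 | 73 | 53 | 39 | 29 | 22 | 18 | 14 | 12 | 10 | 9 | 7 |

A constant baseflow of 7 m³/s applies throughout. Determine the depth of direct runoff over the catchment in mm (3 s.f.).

Direct runoff: 0.0, 19.0, 66.0, 46.0, 32.0, 22.0, 15.0, 11.0, 7.0, 5.0, 3.0, 2.0, 0.0 m³/s; ΣQ_DR = 228.0 m³/s.
V = ΣQ_DR · Δt = 228.0 × 7200 s = 1.642 × 10^6 m³.
Over A = 39.5 km², depth = V / A = 41.6 mm.

d ≈ 41.6 mm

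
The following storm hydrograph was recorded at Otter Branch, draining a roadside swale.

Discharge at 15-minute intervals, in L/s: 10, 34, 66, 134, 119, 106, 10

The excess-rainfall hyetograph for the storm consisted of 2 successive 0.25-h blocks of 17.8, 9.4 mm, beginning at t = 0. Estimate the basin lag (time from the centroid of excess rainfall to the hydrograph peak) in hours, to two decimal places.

Centroid of excess rainfall: t_c = Σ P_i·t̄_i / ΣP_i = 0.2114 h (block centres at 0.125, 0.375 h).
Hydrograph peak occurs at t = 0.75 h, so basin lag t_L = 0.75 − 0.2114 = 0.54 h.

t_L ≈ 0.54 h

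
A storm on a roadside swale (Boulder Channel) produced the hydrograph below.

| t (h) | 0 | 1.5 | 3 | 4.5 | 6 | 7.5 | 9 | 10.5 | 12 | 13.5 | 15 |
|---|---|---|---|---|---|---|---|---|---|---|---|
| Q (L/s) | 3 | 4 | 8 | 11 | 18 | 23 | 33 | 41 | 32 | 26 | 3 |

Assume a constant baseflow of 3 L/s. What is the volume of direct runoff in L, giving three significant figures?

V ≈ 9.13 × 10^5 L

Direct-runoff ordinates (Q − Q_b): 0.0, 1.0, 5.0, 8.0, 15.0, 20.0, 30.0, 38.0, 29.0, 23.0, 0.0 L/s.
ΣQ_DR = 169.0 L/s.
With Δt = 1.5 h = 5400 s, V = ΣQ_DR · Δt = 169.0 × 5400 = 9.13 × 10^5 L.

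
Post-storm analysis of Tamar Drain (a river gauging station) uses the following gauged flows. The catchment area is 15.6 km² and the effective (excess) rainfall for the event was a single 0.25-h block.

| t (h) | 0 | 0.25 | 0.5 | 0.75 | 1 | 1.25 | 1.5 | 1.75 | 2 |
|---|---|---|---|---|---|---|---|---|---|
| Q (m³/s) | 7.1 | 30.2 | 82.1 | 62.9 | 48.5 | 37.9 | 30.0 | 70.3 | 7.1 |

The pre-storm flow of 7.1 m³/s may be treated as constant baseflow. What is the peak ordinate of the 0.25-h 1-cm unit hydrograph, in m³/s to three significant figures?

Direct runoff: 0.0, 23.1, 75.0, 55.8, 41.4, 30.8, 22.9, 63.2, 0.0 m³/s; ΣQ_DR = 312.2 m³/s, peak = 75.0 m³/s.
Runoff depth d = ΣQ_DR·Δt / A = 312.2 × 900 / (15.6 km²) = 18.01 mm.
The 1-cm UH is the DRH scaled by (10 mm)/d, so U_p = 75.0 × 10/18.01 = 41.6 m³/s.

U_p ≈ 41.6 m³/s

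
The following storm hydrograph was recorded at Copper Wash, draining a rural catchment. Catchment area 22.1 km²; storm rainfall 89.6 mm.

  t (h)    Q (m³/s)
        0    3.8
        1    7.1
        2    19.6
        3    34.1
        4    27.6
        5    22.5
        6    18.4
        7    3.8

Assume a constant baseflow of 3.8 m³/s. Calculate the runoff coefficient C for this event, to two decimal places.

C ≈ 0.19

ΣQ_DR = 106.5 m³/s; V = ΣQ_DR·Δt = 3.834 × 10^5 m³.
Runoff depth d = V / A = 17.35 mm.
C = d / P = 17.35 / 89.6 = 0.19.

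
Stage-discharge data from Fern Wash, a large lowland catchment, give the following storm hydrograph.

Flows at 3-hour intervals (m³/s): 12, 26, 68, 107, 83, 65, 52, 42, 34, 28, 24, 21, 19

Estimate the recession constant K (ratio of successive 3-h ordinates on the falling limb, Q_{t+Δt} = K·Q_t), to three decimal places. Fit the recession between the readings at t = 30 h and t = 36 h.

K ≈ 0.890

Using the recession-limb readings at t = 30 h and t = 36 h: Q falls from 24 to 19 m³/s over 2 intervals.
K = (Q₂/Q₁)^(1/2) = (19/24)^(1/2) = 0.890.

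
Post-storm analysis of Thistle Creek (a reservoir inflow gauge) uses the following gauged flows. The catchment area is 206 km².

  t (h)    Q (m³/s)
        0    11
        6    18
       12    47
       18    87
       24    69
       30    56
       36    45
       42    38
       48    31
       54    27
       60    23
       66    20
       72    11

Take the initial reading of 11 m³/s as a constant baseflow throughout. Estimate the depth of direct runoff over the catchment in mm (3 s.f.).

d ≈ 35.7 mm

Direct runoff: 0.0, 7.0, 36.0, 76.0, 58.0, 45.0, 34.0, 27.0, 20.0, 16.0, 12.0, 9.0, 0.0 m³/s; ΣQ_DR = 340.0 m³/s.
V = ΣQ_DR · Δt = 340.0 × 21600 s = 7.344 × 10^6 m³.
Over A = 206 km², depth = V / A = 35.7 mm.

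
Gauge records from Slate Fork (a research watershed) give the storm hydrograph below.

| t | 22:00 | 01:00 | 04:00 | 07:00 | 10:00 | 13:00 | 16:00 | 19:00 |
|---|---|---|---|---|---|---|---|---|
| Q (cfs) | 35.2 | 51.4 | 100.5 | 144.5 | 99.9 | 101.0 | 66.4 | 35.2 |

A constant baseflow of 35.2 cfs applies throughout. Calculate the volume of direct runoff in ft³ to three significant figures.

V ≈ 3.81 × 10^6 ft³

Direct-runoff ordinates (Q − Q_b): 0.0, 16.2, 65.3, 109.3, 64.7, 65.8, 31.2, 0.0 cfs.
ΣQ_DR = 352.5 cfs.
With Δt = 3 h = 10800 s, V = ΣQ_DR · Δt = 352.5 × 10800 = 3.81 × 10^6 ft³.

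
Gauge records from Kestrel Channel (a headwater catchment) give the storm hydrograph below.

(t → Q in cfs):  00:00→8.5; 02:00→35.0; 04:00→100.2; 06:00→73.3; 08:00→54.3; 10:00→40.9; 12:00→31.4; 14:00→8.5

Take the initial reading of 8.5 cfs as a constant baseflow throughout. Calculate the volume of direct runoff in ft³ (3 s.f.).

V ≈ 2.05 × 10^6 ft³

Direct-runoff ordinates (Q − Q_b): 0.0, 26.5, 91.7, 64.8, 45.8, 32.4, 22.9, 0.0 cfs.
ΣQ_DR = 284.1 cfs.
With Δt = 2 h = 7200 s, V = ΣQ_DR · Δt = 284.1 × 7200 = 2.05 × 10^6 ft³.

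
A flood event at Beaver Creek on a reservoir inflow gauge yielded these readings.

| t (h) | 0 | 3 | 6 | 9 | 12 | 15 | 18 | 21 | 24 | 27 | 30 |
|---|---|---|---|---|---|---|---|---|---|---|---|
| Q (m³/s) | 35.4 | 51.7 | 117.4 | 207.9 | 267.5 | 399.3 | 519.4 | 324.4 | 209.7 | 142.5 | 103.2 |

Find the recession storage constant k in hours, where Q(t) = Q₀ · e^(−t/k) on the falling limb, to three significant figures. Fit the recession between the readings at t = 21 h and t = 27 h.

k ≈ 7.29 h

On the falling limb, Q drops from 324.4 to 142.5 m³/s between t = 21 h and t = 27 h (Δt = 6 h).
k = −Δt / ln(Q₂/Q₁) = −6 / ln(142.5/324.4) = 7.29 h.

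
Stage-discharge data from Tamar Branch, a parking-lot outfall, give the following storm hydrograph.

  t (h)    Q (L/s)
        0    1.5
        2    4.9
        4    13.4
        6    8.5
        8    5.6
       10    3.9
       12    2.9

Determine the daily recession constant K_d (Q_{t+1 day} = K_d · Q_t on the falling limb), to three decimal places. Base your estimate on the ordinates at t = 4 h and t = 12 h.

Between t = 4 h and t = 12 h the flow falls from 13.4 to 2.9 L/s over 4×2 h = 8 h.
Per-interval ratio K = (2.9/13.4)^(1/4) = 0.6821; K_d = K^(24/2) = 0.010.

K_d ≈ 0.010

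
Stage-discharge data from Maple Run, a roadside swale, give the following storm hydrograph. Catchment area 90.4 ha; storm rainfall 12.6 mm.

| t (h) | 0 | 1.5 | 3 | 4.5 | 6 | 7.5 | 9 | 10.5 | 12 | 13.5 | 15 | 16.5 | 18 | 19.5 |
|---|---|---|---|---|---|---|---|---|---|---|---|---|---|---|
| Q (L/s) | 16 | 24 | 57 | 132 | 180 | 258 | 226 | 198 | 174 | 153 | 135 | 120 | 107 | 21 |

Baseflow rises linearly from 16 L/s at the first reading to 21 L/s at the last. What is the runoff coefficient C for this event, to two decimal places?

C ≈ 0.73

ΣQ_DR = 1542 L/s; V = ΣQ_DR·Δt = 8.327 × 10^6 L.
Runoff depth d = V / A = 9.211 mm.
C = d / P = 9.211 / 12.6 = 0.73.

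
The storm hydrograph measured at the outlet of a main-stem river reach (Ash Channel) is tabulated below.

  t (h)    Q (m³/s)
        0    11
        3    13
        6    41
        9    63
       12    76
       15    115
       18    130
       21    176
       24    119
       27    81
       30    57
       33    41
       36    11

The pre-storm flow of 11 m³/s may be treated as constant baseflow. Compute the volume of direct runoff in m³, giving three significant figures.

Direct-runoff ordinates (Q − Q_b): 0.0, 2.0, 30.0, 52.0, 65.0, 104.0, 119.0, 165.0, 108.0, 70.0, 46.0, 30.0, 0.0 m³/s.
ΣQ_DR = 791.0 m³/s.
With Δt = 3 h = 10800 s, V = ΣQ_DR · Δt = 791.0 × 10800 = 8.54 × 10^6 m³.

V ≈ 8.54 × 10^6 m³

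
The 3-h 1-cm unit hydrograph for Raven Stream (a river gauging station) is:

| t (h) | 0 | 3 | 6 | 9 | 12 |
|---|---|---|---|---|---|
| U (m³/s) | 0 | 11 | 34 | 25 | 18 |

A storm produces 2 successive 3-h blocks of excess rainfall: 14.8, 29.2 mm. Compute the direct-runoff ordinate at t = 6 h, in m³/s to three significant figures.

By discrete convolution, Q_j = Σ (P_i / 10 mm) · U_{j−i}.
At t = 6 h (j=2): Q = (14.8/10)·34 + (29.2/10)·11 = 82.4 m³/s.

Q ≈ 82.4 m³/s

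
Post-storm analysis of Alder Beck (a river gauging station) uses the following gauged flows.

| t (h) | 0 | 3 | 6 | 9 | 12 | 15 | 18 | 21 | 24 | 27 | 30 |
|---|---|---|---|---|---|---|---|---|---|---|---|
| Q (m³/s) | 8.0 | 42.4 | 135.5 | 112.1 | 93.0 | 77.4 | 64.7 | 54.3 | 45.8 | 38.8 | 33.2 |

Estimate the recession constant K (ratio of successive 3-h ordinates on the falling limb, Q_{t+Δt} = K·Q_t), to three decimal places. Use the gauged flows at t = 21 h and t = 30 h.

Using the recession-limb readings at t = 21 h and t = 30 h: Q falls from 54.3 to 33.2 m³/s over 3 intervals.
K = (Q₂/Q₁)^(1/3) = (33.2/54.3)^(1/3) = 0.849.

K ≈ 0.849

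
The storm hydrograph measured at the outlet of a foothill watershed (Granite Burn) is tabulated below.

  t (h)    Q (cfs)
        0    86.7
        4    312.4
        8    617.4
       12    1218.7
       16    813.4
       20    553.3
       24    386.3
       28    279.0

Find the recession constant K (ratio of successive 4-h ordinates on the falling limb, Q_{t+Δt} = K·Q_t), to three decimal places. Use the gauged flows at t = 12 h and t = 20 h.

Using the recession-limb readings at t = 12 h and t = 20 h: Q falls from 1218.7 to 553.3 cfs over 2 intervals.
K = (Q₂/Q₁)^(1/2) = (553.3/1218.7)^(1/2) = 0.674.

K ≈ 0.674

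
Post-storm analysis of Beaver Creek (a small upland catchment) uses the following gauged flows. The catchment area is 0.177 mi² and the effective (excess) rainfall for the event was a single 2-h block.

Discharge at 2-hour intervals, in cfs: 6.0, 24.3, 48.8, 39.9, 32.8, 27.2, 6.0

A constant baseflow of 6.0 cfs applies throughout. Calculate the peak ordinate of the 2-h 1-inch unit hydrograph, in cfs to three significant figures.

Direct runoff: 0.0, 18.3, 42.8, 33.9, 26.8, 21.2, 0.0 cfs; ΣQ_DR = 143.0 cfs, peak = 42.8 cfs.
Runoff depth d = ΣQ_DR·Δt / A = 143.0 × 7200 / (0.177 mi²) = 2.504 in.
The 1-inch UH is the DRH scaled by (1 in)/d, so U_p = 42.8 × 1/2.504 = 17.1 cfs.

U_p ≈ 17.1 cfs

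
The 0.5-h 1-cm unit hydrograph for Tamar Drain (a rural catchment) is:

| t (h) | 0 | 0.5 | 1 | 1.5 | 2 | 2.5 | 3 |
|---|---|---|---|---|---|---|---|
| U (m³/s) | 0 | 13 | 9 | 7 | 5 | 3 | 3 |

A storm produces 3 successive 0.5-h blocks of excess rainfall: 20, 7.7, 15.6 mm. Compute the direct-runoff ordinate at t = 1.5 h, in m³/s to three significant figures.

Q ≈ 41.2 m³/s

By discrete convolution, Q_j = Σ (P_i / 10 mm) · U_{j−i}.
At t = 1.5 h (j=3): Q = (20/10)·7 + (7.7/10)·9 + (15.6/10)·13 = 41.2 m³/s.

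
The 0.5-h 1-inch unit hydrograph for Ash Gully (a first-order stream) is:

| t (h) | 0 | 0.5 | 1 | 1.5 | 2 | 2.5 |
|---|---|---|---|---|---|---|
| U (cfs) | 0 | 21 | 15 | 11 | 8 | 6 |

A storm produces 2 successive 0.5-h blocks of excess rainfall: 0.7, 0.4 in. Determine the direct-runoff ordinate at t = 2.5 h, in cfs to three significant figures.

By discrete convolution, Q_j = Σ (P_i / 1 in) · U_{j−i}.
At t = 2.5 h (j=5): Q = (0.7/1)·6 + (0.4/1)·8 = 7.40 cfs.

Q ≈ 7.40 cfs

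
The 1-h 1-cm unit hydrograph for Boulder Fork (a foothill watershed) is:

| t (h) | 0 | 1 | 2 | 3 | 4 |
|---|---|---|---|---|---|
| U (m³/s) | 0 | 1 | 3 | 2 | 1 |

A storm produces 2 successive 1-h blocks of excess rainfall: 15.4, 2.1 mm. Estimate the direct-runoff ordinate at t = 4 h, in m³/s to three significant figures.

Q ≈ 1.96 m³/s

By discrete convolution, Q_j = Σ (P_i / 10 mm) · U_{j−i}.
At t = 4 h (j=4): Q = (15.4/10)·1 + (2.1/10)·2 = 1.96 m³/s.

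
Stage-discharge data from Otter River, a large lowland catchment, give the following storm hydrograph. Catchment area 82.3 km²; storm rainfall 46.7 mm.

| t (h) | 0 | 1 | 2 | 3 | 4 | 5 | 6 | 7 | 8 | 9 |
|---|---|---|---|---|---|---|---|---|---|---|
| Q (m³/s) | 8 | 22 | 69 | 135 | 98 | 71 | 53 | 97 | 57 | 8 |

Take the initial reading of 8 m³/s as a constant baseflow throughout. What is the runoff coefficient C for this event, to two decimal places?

ΣQ_DR = 538.0 m³/s; V = ΣQ_DR·Δt = 1.937 × 10^6 m³.
Runoff depth d = V / A = 23.53 mm.
C = d / P = 23.53 / 46.7 = 0.50.

C ≈ 0.50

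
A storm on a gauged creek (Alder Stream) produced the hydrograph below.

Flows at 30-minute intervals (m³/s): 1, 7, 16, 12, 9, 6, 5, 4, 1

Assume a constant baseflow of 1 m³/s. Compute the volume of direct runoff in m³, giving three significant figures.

V ≈ 93600 m³

Direct-runoff ordinates (Q − Q_b): 0.0, 6.0, 15.0, 11.0, 8.0, 5.0, 4.0, 3.0, 0.0 m³/s.
ΣQ_DR = 52.00 m³/s.
With Δt = 0.5 h = 1800 s, V = ΣQ_DR · Δt = 52.00 × 1800 = 93600 m³.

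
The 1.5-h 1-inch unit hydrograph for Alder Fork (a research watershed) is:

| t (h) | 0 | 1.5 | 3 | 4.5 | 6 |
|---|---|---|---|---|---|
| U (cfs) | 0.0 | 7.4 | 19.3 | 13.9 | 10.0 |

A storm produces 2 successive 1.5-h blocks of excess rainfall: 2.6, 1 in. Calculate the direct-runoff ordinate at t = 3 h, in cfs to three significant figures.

By discrete convolution, Q_j = Σ (P_i / 1 in) · U_{j−i}.
At t = 3 h (j=2): Q = (2.6/1)·19.3 + (1/1)·7.4 = 57.6 cfs.

Q ≈ 57.6 cfs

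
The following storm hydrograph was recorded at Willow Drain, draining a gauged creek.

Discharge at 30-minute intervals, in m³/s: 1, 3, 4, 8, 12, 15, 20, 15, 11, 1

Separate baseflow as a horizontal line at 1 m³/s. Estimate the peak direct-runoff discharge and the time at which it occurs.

Q_p = 19.0 m³/s at t = 3 h

Subtracting baseflow gives direct-runoff ordinates: 0.0, 2.0, 3.0, 7.0, 11.0, 14.0, 19.0, 14.0, 10.0, 0.0 m³/s.
The maximum is 19.0 m³/s, occurring at the reading for t = 3 h.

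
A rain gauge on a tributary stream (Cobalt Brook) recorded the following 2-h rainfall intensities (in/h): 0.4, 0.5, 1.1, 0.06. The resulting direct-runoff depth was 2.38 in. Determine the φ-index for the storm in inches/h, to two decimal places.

Only the 3 blocks with intensity above φ contribute runoff: 0.4, 0.5, 1.1 in/h.
Σ(I−φ)·Δt = d  ⇒  (0.4+0.5+1.1 − 3φ)·2 = 2.38
φ = (2.000 − 2.38/2) / 3 = 0.27 in/h.

φ ≈ 0.27 in/h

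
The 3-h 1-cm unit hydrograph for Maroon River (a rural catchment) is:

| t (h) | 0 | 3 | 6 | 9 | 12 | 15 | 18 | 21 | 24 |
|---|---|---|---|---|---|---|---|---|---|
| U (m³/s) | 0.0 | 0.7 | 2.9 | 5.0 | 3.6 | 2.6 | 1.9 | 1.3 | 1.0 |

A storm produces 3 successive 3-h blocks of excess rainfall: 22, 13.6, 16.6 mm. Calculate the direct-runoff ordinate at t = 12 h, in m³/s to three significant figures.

By discrete convolution, Q_j = Σ (P_i / 10 mm) · U_{j−i}.
At t = 12 h (j=4): Q = (22/10)·3.6 + (13.6/10)·5.0 + (16.6/10)·2.9 = 19.5 m³/s.

Q ≈ 19.5 m³/s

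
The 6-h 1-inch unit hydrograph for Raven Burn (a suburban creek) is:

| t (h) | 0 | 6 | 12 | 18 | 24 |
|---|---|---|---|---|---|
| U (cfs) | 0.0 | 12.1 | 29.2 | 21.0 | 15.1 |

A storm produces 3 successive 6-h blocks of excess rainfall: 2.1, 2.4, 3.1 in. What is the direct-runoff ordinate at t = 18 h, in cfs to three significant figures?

Q ≈ 152 cfs

By discrete convolution, Q_j = Σ (P_i / 1 in) · U_{j−i}.
At t = 18 h (j=3): Q = (2.1/1)·21.0 + (2.4/1)·29.2 + (3.1/1)·12.1 = 152 cfs.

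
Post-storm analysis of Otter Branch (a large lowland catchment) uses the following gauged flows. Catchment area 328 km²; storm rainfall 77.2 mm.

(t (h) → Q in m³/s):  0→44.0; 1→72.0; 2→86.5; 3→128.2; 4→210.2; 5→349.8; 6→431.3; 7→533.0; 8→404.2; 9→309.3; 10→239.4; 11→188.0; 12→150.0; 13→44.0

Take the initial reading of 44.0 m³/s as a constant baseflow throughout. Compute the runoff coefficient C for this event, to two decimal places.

ΣQ_DR = 2574 m³/s; V = ΣQ_DR·Δt = 9.266 × 10^6 m³.
Runoff depth d = V / A = 28.25 mm.
C = d / P = 28.25 / 77.2 = 0.37.

C ≈ 0.37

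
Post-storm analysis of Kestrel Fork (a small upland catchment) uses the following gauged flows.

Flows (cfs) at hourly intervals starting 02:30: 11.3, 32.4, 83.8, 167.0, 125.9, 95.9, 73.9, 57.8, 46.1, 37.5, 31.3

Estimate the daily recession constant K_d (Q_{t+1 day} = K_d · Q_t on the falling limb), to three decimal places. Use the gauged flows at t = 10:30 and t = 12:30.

Between t = 10:30 and t = 12:30 the flow falls from 46.1 to 31.3 cfs over 2×1 h = 2 h.
Per-interval ratio K = (31.3/46.1)^(1/2) = 0.8240; K_d = K^(24/1) = 0.010.

K_d ≈ 0.010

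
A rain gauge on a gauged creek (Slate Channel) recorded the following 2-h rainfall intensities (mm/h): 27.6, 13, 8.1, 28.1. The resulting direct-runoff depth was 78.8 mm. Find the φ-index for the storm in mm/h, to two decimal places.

φ ≈ 9.77 mm/h

Only the 3 blocks with intensity above φ contribute runoff: 27.6, 13, 28.1 mm/h.
Σ(I−φ)·Δt = d  ⇒  (27.6+13+28.1 − 3φ)·2 = 78.8
φ = (68.70 − 78.8/2) / 3 = 9.77 mm/h.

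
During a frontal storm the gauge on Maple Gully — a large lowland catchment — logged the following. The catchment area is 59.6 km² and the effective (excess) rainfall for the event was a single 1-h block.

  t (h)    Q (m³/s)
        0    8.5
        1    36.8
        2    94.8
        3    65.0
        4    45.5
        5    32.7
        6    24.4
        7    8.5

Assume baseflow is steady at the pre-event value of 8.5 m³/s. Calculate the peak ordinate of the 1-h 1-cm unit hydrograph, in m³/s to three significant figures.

Direct runoff: 0.0, 28.3, 86.3, 56.5, 37.0, 24.2, 15.9, 0.0 m³/s; ΣQ_DR = 248.2 m³/s, peak = 86.3 m³/s.
Runoff depth d = ΣQ_DR·Δt / A = 248.2 × 3600 / (59.6 km²) = 14.99 mm.
The 1-cm UH is the DRH scaled by (10 mm)/d, so U_p = 86.3 × 10/14.99 = 57.6 m³/s.

U_p ≈ 57.6 m³/s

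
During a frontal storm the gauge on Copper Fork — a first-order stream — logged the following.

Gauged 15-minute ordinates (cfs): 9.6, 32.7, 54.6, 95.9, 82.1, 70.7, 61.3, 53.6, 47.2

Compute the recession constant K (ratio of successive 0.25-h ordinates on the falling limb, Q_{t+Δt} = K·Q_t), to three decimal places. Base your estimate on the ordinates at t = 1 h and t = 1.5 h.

Using the recession-limb readings at t = 1 h and t = 1.5 h: Q falls from 82.1 to 61.3 cfs over 2 intervals.
K = (Q₂/Q₁)^(1/2) = (61.3/82.1)^(1/2) = 0.864.

K ≈ 0.864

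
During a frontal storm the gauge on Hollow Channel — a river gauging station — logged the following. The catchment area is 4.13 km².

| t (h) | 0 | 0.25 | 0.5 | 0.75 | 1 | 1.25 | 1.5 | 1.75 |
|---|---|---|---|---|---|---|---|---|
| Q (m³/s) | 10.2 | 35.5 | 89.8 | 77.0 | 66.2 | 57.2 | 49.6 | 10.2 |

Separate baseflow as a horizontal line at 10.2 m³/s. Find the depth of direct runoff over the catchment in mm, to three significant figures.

Direct runoff: 0.0, 25.3, 79.6, 66.8, 56.0, 47.0, 39.4, 0.0 m³/s; ΣQ_DR = 314.1 m³/s.
V = ΣQ_DR · Δt = 314.1 × 900 s = 2.827 × 10^5 m³.
Over A = 4.13 km², depth = V / A = 68.4 mm.

d ≈ 68.4 mm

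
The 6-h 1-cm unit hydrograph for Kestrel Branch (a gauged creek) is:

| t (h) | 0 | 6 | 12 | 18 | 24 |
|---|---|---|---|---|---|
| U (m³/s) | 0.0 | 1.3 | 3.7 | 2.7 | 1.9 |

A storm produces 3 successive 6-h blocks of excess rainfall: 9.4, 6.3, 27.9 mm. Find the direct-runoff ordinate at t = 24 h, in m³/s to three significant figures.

By discrete convolution, Q_j = Σ (P_i / 10 mm) · U_{j−i}.
At t = 24 h (j=4): Q = (9.4/10)·1.9 + (6.3/10)·2.7 + (27.9/10)·3.7 = 13.8 m³/s.

Q ≈ 13.8 m³/s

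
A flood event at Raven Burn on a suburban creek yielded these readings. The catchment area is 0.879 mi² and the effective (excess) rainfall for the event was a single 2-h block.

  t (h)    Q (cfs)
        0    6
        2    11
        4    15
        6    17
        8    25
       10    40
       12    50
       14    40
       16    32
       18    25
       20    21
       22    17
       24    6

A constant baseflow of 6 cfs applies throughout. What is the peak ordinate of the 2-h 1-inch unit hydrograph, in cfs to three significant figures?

Direct runoff: 0.0, 5.0, 9.0, 11.0, 19.0, 34.0, 44.0, 34.0, 26.0, 19.0, 15.0, 11.0, 0.0 cfs; ΣQ_DR = 227.0 cfs, peak = 44.0 cfs.
Runoff depth d = ΣQ_DR·Δt / A = 227.0 × 7200 / (0.879 mi²) = 0.8004 in.
The 1-inch UH is the DRH scaled by (1 in)/d, so U_p = 44.0 × 1/0.8004 = 55.0 cfs.

U_p ≈ 55.0 cfs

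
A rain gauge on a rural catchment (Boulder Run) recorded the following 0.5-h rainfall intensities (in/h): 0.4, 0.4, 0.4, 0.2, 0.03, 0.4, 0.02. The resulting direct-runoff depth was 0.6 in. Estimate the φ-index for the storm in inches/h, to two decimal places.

Only the 5 blocks with intensity above φ contribute runoff: 0.4, 0.4, 0.4, 0.2, 0.4 in/h.
Σ(I−φ)·Δt = d  ⇒  (0.4+0.4+0.4+0.2+0.4 − 5φ)·0.5 = 0.6
φ = (1.800 − 0.6/0.5) / 5 = 0.12 in/h.

φ ≈ 0.12 in/h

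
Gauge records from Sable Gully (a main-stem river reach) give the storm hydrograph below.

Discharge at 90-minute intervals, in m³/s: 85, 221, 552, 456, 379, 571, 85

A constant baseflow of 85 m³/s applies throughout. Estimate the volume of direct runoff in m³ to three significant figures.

V ≈ 9.47 × 10^6 m³

Direct-runoff ordinates (Q − Q_b): 0.0, 136.0, 467.0, 371.0, 294.0, 486.0, 0.0 m³/s.
ΣQ_DR = 1754 m³/s.
With Δt = 1.5 h = 5400 s, V = ΣQ_DR · Δt = 1754 × 5400 = 9.47 × 10^6 m³.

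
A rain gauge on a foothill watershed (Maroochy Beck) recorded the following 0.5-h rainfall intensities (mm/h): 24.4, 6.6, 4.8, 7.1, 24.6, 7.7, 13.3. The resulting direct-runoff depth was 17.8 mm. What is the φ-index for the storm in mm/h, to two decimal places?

φ ≈ 8.90 mm/h

Only the 3 blocks with intensity above φ contribute runoff: 24.4, 24.6, 13.3 mm/h.
Σ(I−φ)·Δt = d  ⇒  (24.4+24.6+13.3 − 3φ)·0.5 = 17.8
φ = (62.30 − 17.8/0.5) / 3 = 8.90 mm/h.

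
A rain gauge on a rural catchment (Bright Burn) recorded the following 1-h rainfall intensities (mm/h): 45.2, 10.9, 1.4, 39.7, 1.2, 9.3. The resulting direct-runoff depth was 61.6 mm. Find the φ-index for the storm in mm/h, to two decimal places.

Only the 2 blocks with intensity above φ contribute runoff: 45.2, 39.7 mm/h.
Σ(I−φ)·Δt = d  ⇒  (45.2+39.7 − 2φ)·1 = 61.6
φ = (84.90 − 61.6/1) / 2 = 11.65 mm/h.

φ ≈ 11.65 mm/h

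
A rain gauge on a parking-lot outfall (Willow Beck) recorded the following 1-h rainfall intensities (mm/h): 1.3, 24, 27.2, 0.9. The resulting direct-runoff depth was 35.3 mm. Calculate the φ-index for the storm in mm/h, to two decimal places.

Only the 2 blocks with intensity above φ contribute runoff: 24, 27.2 mm/h.
Σ(I−φ)·Δt = d  ⇒  (24+27.2 − 2φ)·1 = 35.3
φ = (51.20 − 35.3/1) / 2 = 7.95 mm/h.

φ ≈ 7.95 mm/h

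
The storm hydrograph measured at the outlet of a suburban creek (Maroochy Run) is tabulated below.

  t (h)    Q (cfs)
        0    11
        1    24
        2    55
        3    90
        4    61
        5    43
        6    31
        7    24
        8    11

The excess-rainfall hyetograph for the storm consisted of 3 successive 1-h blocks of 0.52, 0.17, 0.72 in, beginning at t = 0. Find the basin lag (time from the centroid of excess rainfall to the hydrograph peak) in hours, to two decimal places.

Centroid of excess rainfall: t_c = Σ P_i·t̄_i / ΣP_i = 1.6418 h (block centres at 0.5, 1.5, 2.5 h).
Hydrograph peak occurs at t = 3 h, so basin lag t_L = 3 − 1.6418 = 1.36 h.

t_L ≈ 1.36 h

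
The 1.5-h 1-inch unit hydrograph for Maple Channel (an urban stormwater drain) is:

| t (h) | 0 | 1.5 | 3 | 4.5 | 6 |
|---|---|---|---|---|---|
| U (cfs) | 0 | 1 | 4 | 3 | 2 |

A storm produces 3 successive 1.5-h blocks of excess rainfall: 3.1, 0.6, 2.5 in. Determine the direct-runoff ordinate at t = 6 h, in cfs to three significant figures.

By discrete convolution, Q_j = Σ (P_i / 1 in) · U_{j−i}.
At t = 6 h (j=4): Q = (3.1/1)·2 + (0.6/1)·3 + (2.5/1)·4 = 18.0 cfs.

Q ≈ 18.0 cfs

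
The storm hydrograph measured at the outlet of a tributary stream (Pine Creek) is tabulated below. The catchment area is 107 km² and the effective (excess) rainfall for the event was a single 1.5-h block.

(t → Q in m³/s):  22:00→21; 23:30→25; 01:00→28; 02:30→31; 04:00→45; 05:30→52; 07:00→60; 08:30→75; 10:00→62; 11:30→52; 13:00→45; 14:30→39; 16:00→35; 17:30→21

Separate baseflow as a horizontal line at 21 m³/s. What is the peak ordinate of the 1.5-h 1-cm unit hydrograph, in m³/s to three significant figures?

Direct runoff: 0.0, 4.0, 7.0, 10.0, 24.0, 31.0, 39.0, 54.0, 41.0, 31.0, 24.0, 18.0, 14.0, 0.0 m³/s; ΣQ_DR = 297.0 m³/s, peak = 54.0 m³/s.
Runoff depth d = ΣQ_DR·Δt / A = 297.0 × 5400 / (107 km²) = 14.99 mm.
The 1-cm UH is the DRH scaled by (10 mm)/d, so U_p = 54.0 × 10/14.99 = 36.0 m³/s.

U_p ≈ 36.0 m³/s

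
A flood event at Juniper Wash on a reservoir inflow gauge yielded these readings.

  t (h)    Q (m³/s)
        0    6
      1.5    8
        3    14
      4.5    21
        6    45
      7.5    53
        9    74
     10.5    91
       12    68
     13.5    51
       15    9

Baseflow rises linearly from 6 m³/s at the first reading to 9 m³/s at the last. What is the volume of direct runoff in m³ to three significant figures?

V ≈ 1.93 × 10^6 m³

Direct-runoff ordinates (Q − Q_b): 0.00, 1.70, 7.40, 14.10, 37.80, 45.50, 66.20, 82.90, 59.60, 42.30, 0.00 m³/s.
ΣQ_DR = 357.5 m³/s.
With Δt = 1.5 h = 5400 s, V = ΣQ_DR · Δt = 357.5 × 5400 = 1.93 × 10^6 m³.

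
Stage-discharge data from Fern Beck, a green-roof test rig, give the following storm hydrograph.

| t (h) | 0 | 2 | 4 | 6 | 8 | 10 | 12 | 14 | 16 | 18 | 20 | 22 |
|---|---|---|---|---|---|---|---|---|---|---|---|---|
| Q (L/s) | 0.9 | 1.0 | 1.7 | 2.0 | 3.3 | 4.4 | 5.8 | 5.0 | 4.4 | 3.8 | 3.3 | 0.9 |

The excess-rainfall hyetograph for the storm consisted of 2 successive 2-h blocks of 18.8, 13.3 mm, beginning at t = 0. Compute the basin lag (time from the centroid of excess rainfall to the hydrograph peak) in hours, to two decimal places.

Centroid of excess rainfall: t_c = Σ P_i·t̄_i / ΣP_i = 1.8287 h (block centres at 1, 3 h).
Hydrograph peak occurs at t = 12 h, so basin lag t_L = 12 − 1.8287 = 10.17 h.

t_L ≈ 10.17 h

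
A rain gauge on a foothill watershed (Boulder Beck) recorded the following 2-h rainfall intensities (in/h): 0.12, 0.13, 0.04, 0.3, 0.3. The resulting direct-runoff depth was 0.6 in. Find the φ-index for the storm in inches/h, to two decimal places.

φ ≈ 0.15 in/h

Only the 2 blocks with intensity above φ contribute runoff: 0.3, 0.3 in/h.
Σ(I−φ)·Δt = d  ⇒  (0.3+0.3 − 2φ)·2 = 0.6
φ = (0.6000 − 0.6/2) / 2 = 0.15 in/h.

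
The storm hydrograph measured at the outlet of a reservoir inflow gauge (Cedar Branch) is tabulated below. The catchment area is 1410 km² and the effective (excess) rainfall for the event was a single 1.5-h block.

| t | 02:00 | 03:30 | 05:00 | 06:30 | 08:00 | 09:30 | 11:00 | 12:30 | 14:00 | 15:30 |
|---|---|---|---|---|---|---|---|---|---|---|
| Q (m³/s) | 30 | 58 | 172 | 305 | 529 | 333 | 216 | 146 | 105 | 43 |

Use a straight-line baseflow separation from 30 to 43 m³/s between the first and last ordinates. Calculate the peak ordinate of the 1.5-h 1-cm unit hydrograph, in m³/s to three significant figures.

U_p ≈ 819 m³/s

Direct runoff: 0.00, 26.56, 139.11, 270.67, 493.22, 295.78, 177.33, 105.89, 63.44, 0.00 m³/s; ΣQ_DR = 1572 m³/s, peak = 493.22 m³/s.
Runoff depth d = ΣQ_DR·Δt / A = 1572 × 5400 / (1410 km²) = 6.020 mm.
The 1-cm UH is the DRH scaled by (10 mm)/d, so U_p = 493.22 × 10/6.020 = 819 m³/s.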